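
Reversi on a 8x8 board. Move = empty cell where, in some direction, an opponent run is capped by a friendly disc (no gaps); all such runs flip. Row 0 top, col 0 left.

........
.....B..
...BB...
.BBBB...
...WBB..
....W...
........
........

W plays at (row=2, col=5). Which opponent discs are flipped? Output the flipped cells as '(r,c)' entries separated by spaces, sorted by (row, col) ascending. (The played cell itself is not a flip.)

Answer: (3,4)

Derivation:
Dir NW: first cell '.' (not opp) -> no flip
Dir N: opp run (1,5), next='.' -> no flip
Dir NE: first cell '.' (not opp) -> no flip
Dir W: opp run (2,4) (2,3), next='.' -> no flip
Dir E: first cell '.' (not opp) -> no flip
Dir SW: opp run (3,4) capped by W -> flip
Dir S: first cell '.' (not opp) -> no flip
Dir SE: first cell '.' (not opp) -> no flip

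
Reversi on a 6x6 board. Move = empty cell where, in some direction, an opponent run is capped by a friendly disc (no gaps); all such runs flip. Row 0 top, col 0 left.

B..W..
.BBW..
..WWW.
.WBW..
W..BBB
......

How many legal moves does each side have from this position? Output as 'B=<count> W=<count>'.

-- B to move --
(0,2): no bracket -> illegal
(0,4): no bracket -> illegal
(1,4): flips 2 -> legal
(1,5): no bracket -> illegal
(2,0): no bracket -> illegal
(2,1): no bracket -> illegal
(2,5): no bracket -> illegal
(3,0): flips 1 -> legal
(3,4): flips 2 -> legal
(3,5): no bracket -> illegal
(4,1): no bracket -> illegal
(4,2): no bracket -> illegal
(5,0): no bracket -> illegal
(5,1): no bracket -> illegal
B mobility = 3
-- W to move --
(0,1): flips 1 -> legal
(0,2): flips 1 -> legal
(1,0): flips 2 -> legal
(2,0): no bracket -> illegal
(2,1): flips 1 -> legal
(3,4): no bracket -> illegal
(3,5): no bracket -> illegal
(4,1): flips 1 -> legal
(4,2): flips 1 -> legal
(5,2): no bracket -> illegal
(5,3): flips 1 -> legal
(5,4): no bracket -> illegal
(5,5): flips 1 -> legal
W mobility = 8

Answer: B=3 W=8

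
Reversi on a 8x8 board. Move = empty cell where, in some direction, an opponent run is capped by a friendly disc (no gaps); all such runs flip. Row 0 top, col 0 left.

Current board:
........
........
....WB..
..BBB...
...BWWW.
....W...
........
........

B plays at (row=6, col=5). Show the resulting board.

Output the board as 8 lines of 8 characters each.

Answer: ........
........
....WB..
..BBB...
...BWWW.
....B...
.....B..
........

Derivation:
Place B at (6,5); scan 8 dirs for brackets.
Dir NW: opp run (5,4) capped by B -> flip
Dir N: first cell '.' (not opp) -> no flip
Dir NE: first cell '.' (not opp) -> no flip
Dir W: first cell '.' (not opp) -> no flip
Dir E: first cell '.' (not opp) -> no flip
Dir SW: first cell '.' (not opp) -> no flip
Dir S: first cell '.' (not opp) -> no flip
Dir SE: first cell '.' (not opp) -> no flip
All flips: (5,4)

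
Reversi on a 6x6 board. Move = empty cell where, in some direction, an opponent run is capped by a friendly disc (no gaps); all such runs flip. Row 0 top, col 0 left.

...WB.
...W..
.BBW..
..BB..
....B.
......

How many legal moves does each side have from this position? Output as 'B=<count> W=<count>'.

-- B to move --
(0,2): flips 1 -> legal
(1,2): no bracket -> illegal
(1,4): flips 1 -> legal
(2,4): flips 1 -> legal
(3,4): no bracket -> illegal
B mobility = 3
-- W to move --
(0,5): flips 1 -> legal
(1,0): no bracket -> illegal
(1,1): no bracket -> illegal
(1,2): no bracket -> illegal
(1,4): no bracket -> illegal
(1,5): no bracket -> illegal
(2,0): flips 2 -> legal
(2,4): no bracket -> illegal
(3,0): no bracket -> illegal
(3,1): flips 1 -> legal
(3,4): no bracket -> illegal
(3,5): no bracket -> illegal
(4,1): flips 1 -> legal
(4,2): no bracket -> illegal
(4,3): flips 1 -> legal
(4,5): no bracket -> illegal
(5,3): no bracket -> illegal
(5,4): no bracket -> illegal
(5,5): no bracket -> illegal
W mobility = 5

Answer: B=3 W=5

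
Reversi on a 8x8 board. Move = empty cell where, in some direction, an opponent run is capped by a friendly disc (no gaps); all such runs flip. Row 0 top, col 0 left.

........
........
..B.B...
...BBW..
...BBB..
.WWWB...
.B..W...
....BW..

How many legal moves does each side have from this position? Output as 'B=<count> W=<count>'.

-- B to move --
(2,5): flips 1 -> legal
(2,6): flips 1 -> legal
(3,6): flips 1 -> legal
(4,0): no bracket -> illegal
(4,1): flips 1 -> legal
(4,2): no bracket -> illegal
(4,6): flips 1 -> legal
(5,0): flips 3 -> legal
(5,5): no bracket -> illegal
(6,0): no bracket -> illegal
(6,2): flips 1 -> legal
(6,3): flips 1 -> legal
(6,5): no bracket -> illegal
(6,6): no bracket -> illegal
(7,3): no bracket -> illegal
(7,6): flips 1 -> legal
B mobility = 9
-- W to move --
(1,1): no bracket -> illegal
(1,2): no bracket -> illegal
(1,3): flips 1 -> legal
(1,4): flips 4 -> legal
(1,5): no bracket -> illegal
(2,1): no bracket -> illegal
(2,3): flips 2 -> legal
(2,5): flips 2 -> legal
(3,1): no bracket -> illegal
(3,2): flips 2 -> legal
(3,6): no bracket -> illegal
(4,2): no bracket -> illegal
(4,6): no bracket -> illegal
(5,0): no bracket -> illegal
(5,5): flips 2 -> legal
(5,6): no bracket -> illegal
(6,0): no bracket -> illegal
(6,2): no bracket -> illegal
(6,3): no bracket -> illegal
(6,5): no bracket -> illegal
(7,0): flips 1 -> legal
(7,1): flips 1 -> legal
(7,2): no bracket -> illegal
(7,3): flips 1 -> legal
W mobility = 9

Answer: B=9 W=9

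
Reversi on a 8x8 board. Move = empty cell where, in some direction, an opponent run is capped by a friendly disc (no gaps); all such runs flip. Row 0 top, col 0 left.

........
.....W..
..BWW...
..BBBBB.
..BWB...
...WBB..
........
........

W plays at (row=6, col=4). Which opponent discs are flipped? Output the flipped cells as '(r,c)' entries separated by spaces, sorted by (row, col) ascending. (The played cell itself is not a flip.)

Answer: (3,4) (4,4) (5,4)

Derivation:
Dir NW: first cell 'W' (not opp) -> no flip
Dir N: opp run (5,4) (4,4) (3,4) capped by W -> flip
Dir NE: opp run (5,5), next='.' -> no flip
Dir W: first cell '.' (not opp) -> no flip
Dir E: first cell '.' (not opp) -> no flip
Dir SW: first cell '.' (not opp) -> no flip
Dir S: first cell '.' (not opp) -> no flip
Dir SE: first cell '.' (not opp) -> no flip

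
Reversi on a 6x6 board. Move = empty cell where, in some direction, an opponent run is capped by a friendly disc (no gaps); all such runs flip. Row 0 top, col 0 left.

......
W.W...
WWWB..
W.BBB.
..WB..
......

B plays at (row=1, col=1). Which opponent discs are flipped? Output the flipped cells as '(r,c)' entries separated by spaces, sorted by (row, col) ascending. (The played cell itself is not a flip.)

Answer: (2,2)

Derivation:
Dir NW: first cell '.' (not opp) -> no flip
Dir N: first cell '.' (not opp) -> no flip
Dir NE: first cell '.' (not opp) -> no flip
Dir W: opp run (1,0), next=edge -> no flip
Dir E: opp run (1,2), next='.' -> no flip
Dir SW: opp run (2,0), next=edge -> no flip
Dir S: opp run (2,1), next='.' -> no flip
Dir SE: opp run (2,2) capped by B -> flip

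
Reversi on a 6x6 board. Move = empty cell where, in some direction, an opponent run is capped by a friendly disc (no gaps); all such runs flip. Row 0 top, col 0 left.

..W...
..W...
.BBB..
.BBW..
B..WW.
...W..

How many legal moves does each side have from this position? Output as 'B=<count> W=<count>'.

-- B to move --
(0,1): flips 1 -> legal
(0,3): flips 1 -> legal
(1,1): no bracket -> illegal
(1,3): no bracket -> illegal
(2,4): no bracket -> illegal
(3,4): flips 1 -> legal
(3,5): no bracket -> illegal
(4,2): no bracket -> illegal
(4,5): no bracket -> illegal
(5,2): no bracket -> illegal
(5,4): flips 1 -> legal
(5,5): flips 2 -> legal
B mobility = 5
-- W to move --
(1,0): flips 2 -> legal
(1,1): flips 1 -> legal
(1,3): flips 1 -> legal
(1,4): no bracket -> illegal
(2,0): no bracket -> illegal
(2,4): no bracket -> illegal
(3,0): flips 3 -> legal
(3,4): flips 1 -> legal
(4,1): no bracket -> illegal
(4,2): flips 2 -> legal
(5,0): no bracket -> illegal
(5,1): no bracket -> illegal
W mobility = 6

Answer: B=5 W=6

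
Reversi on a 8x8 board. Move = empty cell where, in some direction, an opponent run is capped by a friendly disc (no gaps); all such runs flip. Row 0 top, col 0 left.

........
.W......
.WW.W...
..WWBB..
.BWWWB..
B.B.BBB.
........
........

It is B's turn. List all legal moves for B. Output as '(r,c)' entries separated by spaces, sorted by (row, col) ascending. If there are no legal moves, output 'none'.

(0,0): flips 4 -> legal
(0,1): no bracket -> illegal
(0,2): no bracket -> illegal
(1,0): flips 3 -> legal
(1,2): flips 3 -> legal
(1,3): flips 1 -> legal
(1,4): flips 1 -> legal
(1,5): no bracket -> illegal
(2,0): no bracket -> illegal
(2,3): flips 1 -> legal
(2,5): no bracket -> illegal
(3,0): no bracket -> illegal
(3,1): flips 2 -> legal
(5,1): no bracket -> illegal
(5,3): flips 1 -> legal

Answer: (0,0) (1,0) (1,2) (1,3) (1,4) (2,3) (3,1) (5,3)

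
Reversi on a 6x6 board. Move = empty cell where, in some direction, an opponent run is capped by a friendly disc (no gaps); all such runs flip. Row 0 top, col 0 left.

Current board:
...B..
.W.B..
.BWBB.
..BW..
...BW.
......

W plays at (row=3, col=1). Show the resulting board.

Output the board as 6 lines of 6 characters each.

Answer: ...B..
.W.B..
.WWBB.
.WWW..
...BW.
......

Derivation:
Place W at (3,1); scan 8 dirs for brackets.
Dir NW: first cell '.' (not opp) -> no flip
Dir N: opp run (2,1) capped by W -> flip
Dir NE: first cell 'W' (not opp) -> no flip
Dir W: first cell '.' (not opp) -> no flip
Dir E: opp run (3,2) capped by W -> flip
Dir SW: first cell '.' (not opp) -> no flip
Dir S: first cell '.' (not opp) -> no flip
Dir SE: first cell '.' (not opp) -> no flip
All flips: (2,1) (3,2)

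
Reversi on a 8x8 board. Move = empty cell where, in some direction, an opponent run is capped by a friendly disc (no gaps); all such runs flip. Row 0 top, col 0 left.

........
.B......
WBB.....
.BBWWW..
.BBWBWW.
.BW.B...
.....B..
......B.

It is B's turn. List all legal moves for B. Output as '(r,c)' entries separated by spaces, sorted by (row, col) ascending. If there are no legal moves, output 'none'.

Answer: (2,4) (2,6) (3,6) (4,7) (5,3) (6,2) (6,3)

Derivation:
(1,0): no bracket -> illegal
(2,3): no bracket -> illegal
(2,4): flips 2 -> legal
(2,5): no bracket -> illegal
(2,6): flips 1 -> legal
(3,0): no bracket -> illegal
(3,6): flips 4 -> legal
(3,7): no bracket -> illegal
(4,7): flips 2 -> legal
(5,3): flips 1 -> legal
(5,5): no bracket -> illegal
(5,6): no bracket -> illegal
(5,7): no bracket -> illegal
(6,1): no bracket -> illegal
(6,2): flips 1 -> legal
(6,3): flips 1 -> legal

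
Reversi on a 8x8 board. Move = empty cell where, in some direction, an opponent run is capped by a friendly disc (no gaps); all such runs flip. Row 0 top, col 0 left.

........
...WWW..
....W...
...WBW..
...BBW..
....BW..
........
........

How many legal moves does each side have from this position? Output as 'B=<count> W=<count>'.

Answer: B=9 W=5

Derivation:
-- B to move --
(0,2): no bracket -> illegal
(0,3): no bracket -> illegal
(0,4): flips 2 -> legal
(0,5): no bracket -> illegal
(0,6): no bracket -> illegal
(1,2): no bracket -> illegal
(1,6): no bracket -> illegal
(2,2): flips 1 -> legal
(2,3): flips 1 -> legal
(2,5): no bracket -> illegal
(2,6): flips 1 -> legal
(3,2): flips 1 -> legal
(3,6): flips 2 -> legal
(4,2): no bracket -> illegal
(4,6): flips 1 -> legal
(5,6): flips 2 -> legal
(6,4): no bracket -> illegal
(6,5): no bracket -> illegal
(6,6): flips 1 -> legal
B mobility = 9
-- W to move --
(2,3): flips 1 -> legal
(2,5): no bracket -> illegal
(3,2): no bracket -> illegal
(4,2): flips 2 -> legal
(5,2): no bracket -> illegal
(5,3): flips 3 -> legal
(6,3): flips 1 -> legal
(6,4): flips 3 -> legal
(6,5): no bracket -> illegal
W mobility = 5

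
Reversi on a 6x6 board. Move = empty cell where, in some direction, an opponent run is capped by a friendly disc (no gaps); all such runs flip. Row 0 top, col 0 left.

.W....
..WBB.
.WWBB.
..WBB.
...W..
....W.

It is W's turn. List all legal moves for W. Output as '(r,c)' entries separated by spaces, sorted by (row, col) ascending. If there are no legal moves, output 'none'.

Answer: (0,3) (0,4) (0,5) (1,5) (2,5) (3,5) (4,4) (4,5)

Derivation:
(0,2): no bracket -> illegal
(0,3): flips 3 -> legal
(0,4): flips 1 -> legal
(0,5): flips 2 -> legal
(1,5): flips 2 -> legal
(2,5): flips 3 -> legal
(3,5): flips 2 -> legal
(4,2): no bracket -> illegal
(4,4): flips 1 -> legal
(4,5): flips 2 -> legal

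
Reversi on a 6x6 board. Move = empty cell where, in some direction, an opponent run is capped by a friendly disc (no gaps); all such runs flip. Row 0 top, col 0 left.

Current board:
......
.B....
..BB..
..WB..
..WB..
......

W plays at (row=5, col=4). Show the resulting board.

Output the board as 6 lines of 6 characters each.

Place W at (5,4); scan 8 dirs for brackets.
Dir NW: opp run (4,3) capped by W -> flip
Dir N: first cell '.' (not opp) -> no flip
Dir NE: first cell '.' (not opp) -> no flip
Dir W: first cell '.' (not opp) -> no flip
Dir E: first cell '.' (not opp) -> no flip
Dir SW: edge -> no flip
Dir S: edge -> no flip
Dir SE: edge -> no flip
All flips: (4,3)

Answer: ......
.B....
..BB..
..WB..
..WW..
....W.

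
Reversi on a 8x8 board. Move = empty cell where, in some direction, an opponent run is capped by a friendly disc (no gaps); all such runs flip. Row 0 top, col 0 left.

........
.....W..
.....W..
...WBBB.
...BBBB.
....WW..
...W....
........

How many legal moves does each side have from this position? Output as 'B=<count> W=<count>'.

Answer: B=10 W=7

Derivation:
-- B to move --
(0,4): no bracket -> illegal
(0,5): flips 2 -> legal
(0,6): no bracket -> illegal
(1,4): flips 1 -> legal
(1,6): flips 1 -> legal
(2,2): flips 1 -> legal
(2,3): flips 1 -> legal
(2,4): no bracket -> illegal
(2,6): no bracket -> illegal
(3,2): flips 1 -> legal
(4,2): no bracket -> illegal
(5,2): no bracket -> illegal
(5,3): no bracket -> illegal
(5,6): no bracket -> illegal
(6,2): no bracket -> illegal
(6,4): flips 2 -> legal
(6,5): flips 2 -> legal
(6,6): flips 1 -> legal
(7,2): flips 2 -> legal
(7,3): no bracket -> illegal
(7,4): no bracket -> illegal
B mobility = 10
-- W to move --
(2,3): no bracket -> illegal
(2,4): flips 2 -> legal
(2,6): no bracket -> illegal
(2,7): flips 2 -> legal
(3,2): flips 1 -> legal
(3,7): flips 4 -> legal
(4,2): no bracket -> illegal
(4,7): flips 1 -> legal
(5,2): flips 2 -> legal
(5,3): flips 1 -> legal
(5,6): no bracket -> illegal
(5,7): no bracket -> illegal
W mobility = 7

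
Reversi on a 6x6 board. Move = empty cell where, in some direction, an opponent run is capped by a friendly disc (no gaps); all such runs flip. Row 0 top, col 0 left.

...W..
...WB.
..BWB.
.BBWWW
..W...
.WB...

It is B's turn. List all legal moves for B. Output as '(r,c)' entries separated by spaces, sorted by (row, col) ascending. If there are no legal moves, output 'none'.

Answer: (0,2) (0,4) (1,2) (4,4) (5,0) (5,3)

Derivation:
(0,2): flips 1 -> legal
(0,4): flips 1 -> legal
(1,2): flips 1 -> legal
(2,5): no bracket -> illegal
(4,0): no bracket -> illegal
(4,1): no bracket -> illegal
(4,3): no bracket -> illegal
(4,4): flips 2 -> legal
(4,5): no bracket -> illegal
(5,0): flips 1 -> legal
(5,3): flips 1 -> legal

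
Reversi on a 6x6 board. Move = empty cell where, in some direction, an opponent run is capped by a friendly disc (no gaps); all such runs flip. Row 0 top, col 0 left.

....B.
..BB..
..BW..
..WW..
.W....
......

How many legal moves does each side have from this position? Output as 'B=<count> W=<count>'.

-- B to move --
(1,4): no bracket -> illegal
(2,1): no bracket -> illegal
(2,4): flips 1 -> legal
(3,0): no bracket -> illegal
(3,1): no bracket -> illegal
(3,4): flips 1 -> legal
(4,0): no bracket -> illegal
(4,2): flips 1 -> legal
(4,3): flips 2 -> legal
(4,4): flips 1 -> legal
(5,0): no bracket -> illegal
(5,1): no bracket -> illegal
(5,2): no bracket -> illegal
B mobility = 5
-- W to move --
(0,1): flips 1 -> legal
(0,2): flips 2 -> legal
(0,3): flips 1 -> legal
(0,5): no bracket -> illegal
(1,1): flips 1 -> legal
(1,4): no bracket -> illegal
(1,5): no bracket -> illegal
(2,1): flips 1 -> legal
(2,4): no bracket -> illegal
(3,1): no bracket -> illegal
W mobility = 5

Answer: B=5 W=5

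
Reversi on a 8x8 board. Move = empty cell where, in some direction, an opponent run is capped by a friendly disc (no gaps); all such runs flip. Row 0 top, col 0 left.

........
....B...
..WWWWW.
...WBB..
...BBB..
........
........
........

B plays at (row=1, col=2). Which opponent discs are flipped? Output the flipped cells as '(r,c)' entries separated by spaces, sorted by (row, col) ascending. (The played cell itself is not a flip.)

Answer: (2,3)

Derivation:
Dir NW: first cell '.' (not opp) -> no flip
Dir N: first cell '.' (not opp) -> no flip
Dir NE: first cell '.' (not opp) -> no flip
Dir W: first cell '.' (not opp) -> no flip
Dir E: first cell '.' (not opp) -> no flip
Dir SW: first cell '.' (not opp) -> no flip
Dir S: opp run (2,2), next='.' -> no flip
Dir SE: opp run (2,3) capped by B -> flip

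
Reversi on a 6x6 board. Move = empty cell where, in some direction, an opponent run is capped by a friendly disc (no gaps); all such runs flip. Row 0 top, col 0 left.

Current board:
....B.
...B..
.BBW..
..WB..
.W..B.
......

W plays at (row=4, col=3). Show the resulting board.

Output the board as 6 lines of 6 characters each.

Answer: ....B.
...B..
.BBW..
..WW..
.W.WB.
......

Derivation:
Place W at (4,3); scan 8 dirs for brackets.
Dir NW: first cell 'W' (not opp) -> no flip
Dir N: opp run (3,3) capped by W -> flip
Dir NE: first cell '.' (not opp) -> no flip
Dir W: first cell '.' (not opp) -> no flip
Dir E: opp run (4,4), next='.' -> no flip
Dir SW: first cell '.' (not opp) -> no flip
Dir S: first cell '.' (not opp) -> no flip
Dir SE: first cell '.' (not opp) -> no flip
All flips: (3,3)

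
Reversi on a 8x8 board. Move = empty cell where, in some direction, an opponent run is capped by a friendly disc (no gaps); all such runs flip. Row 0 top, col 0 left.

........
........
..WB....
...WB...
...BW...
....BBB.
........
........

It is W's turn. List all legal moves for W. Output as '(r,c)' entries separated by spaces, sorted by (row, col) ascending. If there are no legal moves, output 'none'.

Answer: (1,3) (2,4) (3,5) (4,2) (5,3) (6,4) (6,6)

Derivation:
(1,2): no bracket -> illegal
(1,3): flips 1 -> legal
(1,4): no bracket -> illegal
(2,4): flips 2 -> legal
(2,5): no bracket -> illegal
(3,2): no bracket -> illegal
(3,5): flips 1 -> legal
(4,2): flips 1 -> legal
(4,5): no bracket -> illegal
(4,6): no bracket -> illegal
(4,7): no bracket -> illegal
(5,2): no bracket -> illegal
(5,3): flips 1 -> legal
(5,7): no bracket -> illegal
(6,3): no bracket -> illegal
(6,4): flips 1 -> legal
(6,5): no bracket -> illegal
(6,6): flips 1 -> legal
(6,7): no bracket -> illegal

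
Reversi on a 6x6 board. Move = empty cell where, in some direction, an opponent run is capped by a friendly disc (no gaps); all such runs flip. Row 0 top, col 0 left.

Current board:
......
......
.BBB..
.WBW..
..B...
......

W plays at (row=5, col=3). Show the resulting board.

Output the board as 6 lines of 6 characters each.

Answer: ......
......
.BBB..
.WBW..
..W...
...W..

Derivation:
Place W at (5,3); scan 8 dirs for brackets.
Dir NW: opp run (4,2) capped by W -> flip
Dir N: first cell '.' (not opp) -> no flip
Dir NE: first cell '.' (not opp) -> no flip
Dir W: first cell '.' (not opp) -> no flip
Dir E: first cell '.' (not opp) -> no flip
Dir SW: edge -> no flip
Dir S: edge -> no flip
Dir SE: edge -> no flip
All flips: (4,2)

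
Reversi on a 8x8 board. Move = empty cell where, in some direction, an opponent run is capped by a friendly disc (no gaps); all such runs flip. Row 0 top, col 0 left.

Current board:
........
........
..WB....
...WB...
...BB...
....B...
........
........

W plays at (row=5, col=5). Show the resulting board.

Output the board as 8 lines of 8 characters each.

Answer: ........
........
..WB....
...WB...
...BW...
....BW..
........
........

Derivation:
Place W at (5,5); scan 8 dirs for brackets.
Dir NW: opp run (4,4) capped by W -> flip
Dir N: first cell '.' (not opp) -> no flip
Dir NE: first cell '.' (not opp) -> no flip
Dir W: opp run (5,4), next='.' -> no flip
Dir E: first cell '.' (not opp) -> no flip
Dir SW: first cell '.' (not opp) -> no flip
Dir S: first cell '.' (not opp) -> no flip
Dir SE: first cell '.' (not opp) -> no flip
All flips: (4,4)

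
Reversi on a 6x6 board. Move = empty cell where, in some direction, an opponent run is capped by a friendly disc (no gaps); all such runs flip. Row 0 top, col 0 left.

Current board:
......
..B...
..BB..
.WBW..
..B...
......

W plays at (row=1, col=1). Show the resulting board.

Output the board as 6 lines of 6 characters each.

Place W at (1,1); scan 8 dirs for brackets.
Dir NW: first cell '.' (not opp) -> no flip
Dir N: first cell '.' (not opp) -> no flip
Dir NE: first cell '.' (not opp) -> no flip
Dir W: first cell '.' (not opp) -> no flip
Dir E: opp run (1,2), next='.' -> no flip
Dir SW: first cell '.' (not opp) -> no flip
Dir S: first cell '.' (not opp) -> no flip
Dir SE: opp run (2,2) capped by W -> flip
All flips: (2,2)

Answer: ......
.WB...
..WB..
.WBW..
..B...
......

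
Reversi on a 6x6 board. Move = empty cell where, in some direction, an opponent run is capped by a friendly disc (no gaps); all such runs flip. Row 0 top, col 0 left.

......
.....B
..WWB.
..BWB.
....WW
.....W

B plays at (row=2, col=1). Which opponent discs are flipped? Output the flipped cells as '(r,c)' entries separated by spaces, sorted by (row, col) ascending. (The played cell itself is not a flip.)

Answer: (2,2) (2,3)

Derivation:
Dir NW: first cell '.' (not opp) -> no flip
Dir N: first cell '.' (not opp) -> no flip
Dir NE: first cell '.' (not opp) -> no flip
Dir W: first cell '.' (not opp) -> no flip
Dir E: opp run (2,2) (2,3) capped by B -> flip
Dir SW: first cell '.' (not opp) -> no flip
Dir S: first cell '.' (not opp) -> no flip
Dir SE: first cell 'B' (not opp) -> no flip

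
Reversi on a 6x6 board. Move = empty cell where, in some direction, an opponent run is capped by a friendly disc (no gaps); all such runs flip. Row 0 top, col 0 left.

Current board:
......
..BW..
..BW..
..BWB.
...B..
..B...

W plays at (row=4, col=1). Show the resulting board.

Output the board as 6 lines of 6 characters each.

Place W at (4,1); scan 8 dirs for brackets.
Dir NW: first cell '.' (not opp) -> no flip
Dir N: first cell '.' (not opp) -> no flip
Dir NE: opp run (3,2) capped by W -> flip
Dir W: first cell '.' (not opp) -> no flip
Dir E: first cell '.' (not opp) -> no flip
Dir SW: first cell '.' (not opp) -> no flip
Dir S: first cell '.' (not opp) -> no flip
Dir SE: opp run (5,2), next=edge -> no flip
All flips: (3,2)

Answer: ......
..BW..
..BW..
..WWB.
.W.B..
..B...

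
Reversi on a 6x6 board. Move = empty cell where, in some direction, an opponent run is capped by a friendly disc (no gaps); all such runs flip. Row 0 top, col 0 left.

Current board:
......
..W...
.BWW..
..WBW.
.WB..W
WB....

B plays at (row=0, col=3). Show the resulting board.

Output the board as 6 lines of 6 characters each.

Answer: ...B..
..B...
.BWW..
..WBW.
.WB..W
WB....

Derivation:
Place B at (0,3); scan 8 dirs for brackets.
Dir NW: edge -> no flip
Dir N: edge -> no flip
Dir NE: edge -> no flip
Dir W: first cell '.' (not opp) -> no flip
Dir E: first cell '.' (not opp) -> no flip
Dir SW: opp run (1,2) capped by B -> flip
Dir S: first cell '.' (not opp) -> no flip
Dir SE: first cell '.' (not opp) -> no flip
All flips: (1,2)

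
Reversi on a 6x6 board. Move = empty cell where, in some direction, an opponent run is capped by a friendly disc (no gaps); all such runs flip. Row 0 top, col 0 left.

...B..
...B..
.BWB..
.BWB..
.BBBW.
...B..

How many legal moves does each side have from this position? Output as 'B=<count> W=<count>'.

-- B to move --
(1,1): flips 1 -> legal
(1,2): flips 2 -> legal
(3,4): no bracket -> illegal
(3,5): flips 1 -> legal
(4,5): flips 1 -> legal
(5,4): no bracket -> illegal
(5,5): flips 1 -> legal
B mobility = 5
-- W to move --
(0,2): no bracket -> illegal
(0,4): flips 1 -> legal
(1,0): flips 1 -> legal
(1,1): no bracket -> illegal
(1,2): no bracket -> illegal
(1,4): flips 1 -> legal
(2,0): flips 1 -> legal
(2,4): flips 1 -> legal
(3,0): flips 1 -> legal
(3,4): flips 1 -> legal
(4,0): flips 4 -> legal
(5,0): flips 1 -> legal
(5,1): no bracket -> illegal
(5,2): flips 1 -> legal
(5,4): flips 1 -> legal
W mobility = 11

Answer: B=5 W=11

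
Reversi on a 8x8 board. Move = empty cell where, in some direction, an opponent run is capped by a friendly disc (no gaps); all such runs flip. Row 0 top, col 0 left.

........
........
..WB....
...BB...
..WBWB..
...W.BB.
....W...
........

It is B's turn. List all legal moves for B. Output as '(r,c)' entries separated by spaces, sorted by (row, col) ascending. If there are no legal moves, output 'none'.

(1,1): flips 1 -> legal
(1,2): no bracket -> illegal
(1,3): no bracket -> illegal
(2,1): flips 1 -> legal
(3,1): no bracket -> illegal
(3,2): no bracket -> illegal
(3,5): no bracket -> illegal
(4,1): flips 1 -> legal
(5,1): flips 1 -> legal
(5,2): no bracket -> illegal
(5,4): flips 1 -> legal
(6,2): no bracket -> illegal
(6,3): flips 1 -> legal
(6,5): no bracket -> illegal
(7,3): flips 1 -> legal
(7,4): no bracket -> illegal
(7,5): no bracket -> illegal

Answer: (1,1) (2,1) (4,1) (5,1) (5,4) (6,3) (7,3)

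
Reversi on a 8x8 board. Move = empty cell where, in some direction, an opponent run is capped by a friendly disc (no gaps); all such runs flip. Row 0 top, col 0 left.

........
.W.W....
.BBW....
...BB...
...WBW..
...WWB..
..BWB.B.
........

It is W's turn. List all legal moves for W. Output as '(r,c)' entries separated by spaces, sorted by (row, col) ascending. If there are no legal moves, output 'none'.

(1,0): no bracket -> illegal
(1,2): no bracket -> illegal
(2,0): flips 2 -> legal
(2,4): flips 2 -> legal
(2,5): flips 1 -> legal
(3,0): no bracket -> illegal
(3,1): flips 2 -> legal
(3,2): no bracket -> illegal
(3,5): flips 1 -> legal
(4,2): no bracket -> illegal
(4,6): no bracket -> illegal
(5,1): no bracket -> illegal
(5,2): no bracket -> illegal
(5,6): flips 1 -> legal
(5,7): no bracket -> illegal
(6,1): flips 1 -> legal
(6,5): flips 2 -> legal
(6,7): no bracket -> illegal
(7,1): flips 1 -> legal
(7,2): no bracket -> illegal
(7,3): no bracket -> illegal
(7,4): flips 1 -> legal
(7,5): flips 1 -> legal
(7,6): no bracket -> illegal
(7,7): flips 5 -> legal

Answer: (2,0) (2,4) (2,5) (3,1) (3,5) (5,6) (6,1) (6,5) (7,1) (7,4) (7,5) (7,7)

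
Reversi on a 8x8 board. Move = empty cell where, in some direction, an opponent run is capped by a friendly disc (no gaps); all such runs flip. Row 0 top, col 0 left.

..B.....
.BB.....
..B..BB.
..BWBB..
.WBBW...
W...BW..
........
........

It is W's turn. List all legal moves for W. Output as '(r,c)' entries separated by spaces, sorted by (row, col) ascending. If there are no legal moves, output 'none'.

(0,0): flips 2 -> legal
(0,1): no bracket -> illegal
(0,3): no bracket -> illegal
(1,0): no bracket -> illegal
(1,3): no bracket -> illegal
(1,4): no bracket -> illegal
(1,5): no bracket -> illegal
(1,6): no bracket -> illegal
(1,7): flips 2 -> legal
(2,0): no bracket -> illegal
(2,1): no bracket -> illegal
(2,3): flips 1 -> legal
(2,4): flips 1 -> legal
(2,7): no bracket -> illegal
(3,1): flips 1 -> legal
(3,6): flips 2 -> legal
(3,7): no bracket -> illegal
(4,5): no bracket -> illegal
(4,6): no bracket -> illegal
(5,1): flips 1 -> legal
(5,2): no bracket -> illegal
(5,3): flips 2 -> legal
(6,3): no bracket -> illegal
(6,4): flips 1 -> legal
(6,5): no bracket -> illegal

Answer: (0,0) (1,7) (2,3) (2,4) (3,1) (3,6) (5,1) (5,3) (6,4)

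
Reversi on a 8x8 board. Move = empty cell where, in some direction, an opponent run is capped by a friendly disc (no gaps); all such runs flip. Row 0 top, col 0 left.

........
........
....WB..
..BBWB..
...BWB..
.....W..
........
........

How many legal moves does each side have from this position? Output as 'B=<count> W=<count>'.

Answer: B=6 W=10

Derivation:
-- B to move --
(1,3): flips 1 -> legal
(1,4): no bracket -> illegal
(1,5): flips 1 -> legal
(2,3): flips 2 -> legal
(4,6): no bracket -> illegal
(5,3): flips 1 -> legal
(5,4): no bracket -> illegal
(5,6): no bracket -> illegal
(6,4): no bracket -> illegal
(6,5): flips 1 -> legal
(6,6): flips 2 -> legal
B mobility = 6
-- W to move --
(1,4): no bracket -> illegal
(1,5): flips 3 -> legal
(1,6): flips 1 -> legal
(2,1): no bracket -> illegal
(2,2): flips 1 -> legal
(2,3): no bracket -> illegal
(2,6): flips 2 -> legal
(3,1): flips 2 -> legal
(3,6): flips 1 -> legal
(4,1): no bracket -> illegal
(4,2): flips 2 -> legal
(4,6): flips 2 -> legal
(5,2): flips 1 -> legal
(5,3): no bracket -> illegal
(5,4): no bracket -> illegal
(5,6): flips 1 -> legal
W mobility = 10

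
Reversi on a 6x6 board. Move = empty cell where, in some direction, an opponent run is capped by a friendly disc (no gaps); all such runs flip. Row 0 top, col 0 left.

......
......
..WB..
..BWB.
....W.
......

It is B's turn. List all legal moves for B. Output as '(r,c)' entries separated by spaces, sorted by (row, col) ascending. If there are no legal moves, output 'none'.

Answer: (1,2) (2,1) (4,3) (5,4)

Derivation:
(1,1): no bracket -> illegal
(1,2): flips 1 -> legal
(1,3): no bracket -> illegal
(2,1): flips 1 -> legal
(2,4): no bracket -> illegal
(3,1): no bracket -> illegal
(3,5): no bracket -> illegal
(4,2): no bracket -> illegal
(4,3): flips 1 -> legal
(4,5): no bracket -> illegal
(5,3): no bracket -> illegal
(5,4): flips 1 -> legal
(5,5): no bracket -> illegal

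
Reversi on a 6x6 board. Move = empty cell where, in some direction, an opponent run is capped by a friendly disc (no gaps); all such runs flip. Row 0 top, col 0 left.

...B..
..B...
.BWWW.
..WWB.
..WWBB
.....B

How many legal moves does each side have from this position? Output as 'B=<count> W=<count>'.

Answer: B=7 W=7

Derivation:
-- B to move --
(1,1): flips 2 -> legal
(1,3): no bracket -> illegal
(1,4): flips 1 -> legal
(1,5): no bracket -> illegal
(2,5): flips 3 -> legal
(3,1): flips 2 -> legal
(3,5): no bracket -> illegal
(4,1): flips 2 -> legal
(5,1): no bracket -> illegal
(5,2): flips 4 -> legal
(5,3): no bracket -> illegal
(5,4): flips 2 -> legal
B mobility = 7
-- W to move --
(0,1): flips 1 -> legal
(0,2): flips 1 -> legal
(0,4): no bracket -> illegal
(1,0): flips 1 -> legal
(1,1): no bracket -> illegal
(1,3): no bracket -> illegal
(1,4): no bracket -> illegal
(2,0): flips 1 -> legal
(2,5): flips 1 -> legal
(3,0): no bracket -> illegal
(3,1): no bracket -> illegal
(3,5): flips 1 -> legal
(5,3): no bracket -> illegal
(5,4): flips 2 -> legal
W mobility = 7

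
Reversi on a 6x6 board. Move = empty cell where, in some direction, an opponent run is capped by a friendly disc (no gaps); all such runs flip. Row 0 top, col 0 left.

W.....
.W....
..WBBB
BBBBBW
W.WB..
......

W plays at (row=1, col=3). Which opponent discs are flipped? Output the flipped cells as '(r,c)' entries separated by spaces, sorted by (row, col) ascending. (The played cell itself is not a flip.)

Answer: (2,4)

Derivation:
Dir NW: first cell '.' (not opp) -> no flip
Dir N: first cell '.' (not opp) -> no flip
Dir NE: first cell '.' (not opp) -> no flip
Dir W: first cell '.' (not opp) -> no flip
Dir E: first cell '.' (not opp) -> no flip
Dir SW: first cell 'W' (not opp) -> no flip
Dir S: opp run (2,3) (3,3) (4,3), next='.' -> no flip
Dir SE: opp run (2,4) capped by W -> flip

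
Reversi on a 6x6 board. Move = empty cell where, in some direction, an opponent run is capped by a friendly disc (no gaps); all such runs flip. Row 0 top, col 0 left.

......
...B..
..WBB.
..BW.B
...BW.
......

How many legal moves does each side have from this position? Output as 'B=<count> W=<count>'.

-- B to move --
(1,1): no bracket -> illegal
(1,2): flips 1 -> legal
(2,1): flips 1 -> legal
(3,1): flips 1 -> legal
(3,4): flips 1 -> legal
(4,2): flips 1 -> legal
(4,5): flips 1 -> legal
(5,3): flips 1 -> legal
(5,4): no bracket -> illegal
(5,5): no bracket -> illegal
B mobility = 7
-- W to move --
(0,2): no bracket -> illegal
(0,3): flips 2 -> legal
(0,4): flips 1 -> legal
(1,2): no bracket -> illegal
(1,4): no bracket -> illegal
(1,5): flips 1 -> legal
(2,1): no bracket -> illegal
(2,5): flips 2 -> legal
(3,1): flips 1 -> legal
(3,4): no bracket -> illegal
(4,1): no bracket -> illegal
(4,2): flips 2 -> legal
(4,5): no bracket -> illegal
(5,2): no bracket -> illegal
(5,3): flips 1 -> legal
(5,4): no bracket -> illegal
W mobility = 7

Answer: B=7 W=7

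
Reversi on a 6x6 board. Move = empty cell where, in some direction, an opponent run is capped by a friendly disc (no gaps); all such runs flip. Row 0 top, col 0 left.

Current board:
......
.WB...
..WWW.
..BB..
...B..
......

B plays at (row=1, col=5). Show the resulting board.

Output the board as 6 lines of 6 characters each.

Answer: ......
.WB..B
..WWB.
..BB..
...B..
......

Derivation:
Place B at (1,5); scan 8 dirs for brackets.
Dir NW: first cell '.' (not opp) -> no flip
Dir N: first cell '.' (not opp) -> no flip
Dir NE: edge -> no flip
Dir W: first cell '.' (not opp) -> no flip
Dir E: edge -> no flip
Dir SW: opp run (2,4) capped by B -> flip
Dir S: first cell '.' (not opp) -> no flip
Dir SE: edge -> no flip
All flips: (2,4)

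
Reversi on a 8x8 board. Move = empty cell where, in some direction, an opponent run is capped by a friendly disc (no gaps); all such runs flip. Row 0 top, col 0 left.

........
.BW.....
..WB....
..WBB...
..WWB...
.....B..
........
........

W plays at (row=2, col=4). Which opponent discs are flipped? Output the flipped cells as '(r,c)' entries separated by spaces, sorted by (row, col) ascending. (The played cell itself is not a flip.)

Dir NW: first cell '.' (not opp) -> no flip
Dir N: first cell '.' (not opp) -> no flip
Dir NE: first cell '.' (not opp) -> no flip
Dir W: opp run (2,3) capped by W -> flip
Dir E: first cell '.' (not opp) -> no flip
Dir SW: opp run (3,3) capped by W -> flip
Dir S: opp run (3,4) (4,4), next='.' -> no flip
Dir SE: first cell '.' (not opp) -> no flip

Answer: (2,3) (3,3)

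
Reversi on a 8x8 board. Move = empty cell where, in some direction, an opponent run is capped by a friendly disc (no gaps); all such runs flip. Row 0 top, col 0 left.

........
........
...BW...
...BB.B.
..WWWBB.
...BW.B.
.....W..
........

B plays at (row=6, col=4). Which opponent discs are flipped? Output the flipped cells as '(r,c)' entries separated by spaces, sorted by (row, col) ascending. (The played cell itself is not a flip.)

Answer: (4,4) (5,4)

Derivation:
Dir NW: first cell 'B' (not opp) -> no flip
Dir N: opp run (5,4) (4,4) capped by B -> flip
Dir NE: first cell '.' (not opp) -> no flip
Dir W: first cell '.' (not opp) -> no flip
Dir E: opp run (6,5), next='.' -> no flip
Dir SW: first cell '.' (not opp) -> no flip
Dir S: first cell '.' (not opp) -> no flip
Dir SE: first cell '.' (not opp) -> no flip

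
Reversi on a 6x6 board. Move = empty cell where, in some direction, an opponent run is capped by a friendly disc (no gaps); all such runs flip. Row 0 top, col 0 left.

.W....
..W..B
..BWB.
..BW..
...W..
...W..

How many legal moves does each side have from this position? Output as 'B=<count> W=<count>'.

-- B to move --
(0,0): no bracket -> illegal
(0,2): flips 1 -> legal
(0,3): no bracket -> illegal
(1,0): no bracket -> illegal
(1,1): no bracket -> illegal
(1,3): no bracket -> illegal
(1,4): flips 1 -> legal
(2,1): no bracket -> illegal
(3,4): flips 1 -> legal
(4,2): flips 1 -> legal
(4,4): flips 1 -> legal
(5,2): no bracket -> illegal
(5,4): flips 1 -> legal
B mobility = 6
-- W to move --
(0,4): no bracket -> illegal
(0,5): no bracket -> illegal
(1,1): flips 1 -> legal
(1,3): no bracket -> illegal
(1,4): no bracket -> illegal
(2,1): flips 2 -> legal
(2,5): flips 1 -> legal
(3,1): flips 1 -> legal
(3,4): no bracket -> illegal
(3,5): no bracket -> illegal
(4,1): flips 1 -> legal
(4,2): flips 2 -> legal
W mobility = 6

Answer: B=6 W=6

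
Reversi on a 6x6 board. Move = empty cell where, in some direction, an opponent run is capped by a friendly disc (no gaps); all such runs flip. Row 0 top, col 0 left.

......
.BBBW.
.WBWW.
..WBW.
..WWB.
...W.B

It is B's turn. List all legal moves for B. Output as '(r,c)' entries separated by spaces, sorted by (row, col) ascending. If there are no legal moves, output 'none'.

Answer: (0,4) (1,5) (2,0) (2,5) (3,0) (3,1) (3,5) (4,1) (4,5) (5,1) (5,2)

Derivation:
(0,3): no bracket -> illegal
(0,4): flips 3 -> legal
(0,5): no bracket -> illegal
(1,0): no bracket -> illegal
(1,5): flips 2 -> legal
(2,0): flips 1 -> legal
(2,5): flips 2 -> legal
(3,0): flips 1 -> legal
(3,1): flips 2 -> legal
(3,5): flips 2 -> legal
(4,1): flips 2 -> legal
(4,5): flips 2 -> legal
(5,1): flips 1 -> legal
(5,2): flips 2 -> legal
(5,4): no bracket -> illegal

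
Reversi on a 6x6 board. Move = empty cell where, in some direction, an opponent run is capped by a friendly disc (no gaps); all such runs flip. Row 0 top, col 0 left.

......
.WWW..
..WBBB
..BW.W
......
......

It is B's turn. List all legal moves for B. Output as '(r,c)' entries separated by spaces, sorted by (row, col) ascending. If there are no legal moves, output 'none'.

(0,0): no bracket -> illegal
(0,1): flips 1 -> legal
(0,2): flips 3 -> legal
(0,3): flips 1 -> legal
(0,4): no bracket -> illegal
(1,0): no bracket -> illegal
(1,4): no bracket -> illegal
(2,0): no bracket -> illegal
(2,1): flips 1 -> legal
(3,1): no bracket -> illegal
(3,4): flips 1 -> legal
(4,2): flips 1 -> legal
(4,3): flips 1 -> legal
(4,4): no bracket -> illegal
(4,5): flips 1 -> legal

Answer: (0,1) (0,2) (0,3) (2,1) (3,4) (4,2) (4,3) (4,5)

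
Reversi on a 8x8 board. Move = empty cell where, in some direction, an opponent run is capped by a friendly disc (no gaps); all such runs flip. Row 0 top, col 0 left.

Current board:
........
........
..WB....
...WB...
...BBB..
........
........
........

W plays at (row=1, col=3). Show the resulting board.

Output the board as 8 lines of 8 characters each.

Place W at (1,3); scan 8 dirs for brackets.
Dir NW: first cell '.' (not opp) -> no flip
Dir N: first cell '.' (not opp) -> no flip
Dir NE: first cell '.' (not opp) -> no flip
Dir W: first cell '.' (not opp) -> no flip
Dir E: first cell '.' (not opp) -> no flip
Dir SW: first cell 'W' (not opp) -> no flip
Dir S: opp run (2,3) capped by W -> flip
Dir SE: first cell '.' (not opp) -> no flip
All flips: (2,3)

Answer: ........
...W....
..WW....
...WB...
...BBB..
........
........
........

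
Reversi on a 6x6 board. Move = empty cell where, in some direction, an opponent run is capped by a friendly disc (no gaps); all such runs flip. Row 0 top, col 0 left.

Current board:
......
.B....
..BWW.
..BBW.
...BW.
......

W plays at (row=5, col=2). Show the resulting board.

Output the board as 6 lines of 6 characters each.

Answer: ......
.B....
..BWW.
..BBW.
...WW.
..W...

Derivation:
Place W at (5,2); scan 8 dirs for brackets.
Dir NW: first cell '.' (not opp) -> no flip
Dir N: first cell '.' (not opp) -> no flip
Dir NE: opp run (4,3) capped by W -> flip
Dir W: first cell '.' (not opp) -> no flip
Dir E: first cell '.' (not opp) -> no flip
Dir SW: edge -> no flip
Dir S: edge -> no flip
Dir SE: edge -> no flip
All flips: (4,3)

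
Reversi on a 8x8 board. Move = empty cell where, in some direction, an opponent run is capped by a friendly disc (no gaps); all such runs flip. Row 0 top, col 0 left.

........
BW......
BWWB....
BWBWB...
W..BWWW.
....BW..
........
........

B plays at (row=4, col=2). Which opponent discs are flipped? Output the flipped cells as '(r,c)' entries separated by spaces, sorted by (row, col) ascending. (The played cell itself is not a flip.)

Answer: (3,1)

Derivation:
Dir NW: opp run (3,1) capped by B -> flip
Dir N: first cell 'B' (not opp) -> no flip
Dir NE: opp run (3,3), next='.' -> no flip
Dir W: first cell '.' (not opp) -> no flip
Dir E: first cell 'B' (not opp) -> no flip
Dir SW: first cell '.' (not opp) -> no flip
Dir S: first cell '.' (not opp) -> no flip
Dir SE: first cell '.' (not opp) -> no flip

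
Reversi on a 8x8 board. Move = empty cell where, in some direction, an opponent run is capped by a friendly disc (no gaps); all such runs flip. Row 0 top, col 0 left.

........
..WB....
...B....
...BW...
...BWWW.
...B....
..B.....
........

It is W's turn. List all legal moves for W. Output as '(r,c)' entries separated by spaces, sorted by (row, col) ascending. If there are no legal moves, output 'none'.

Answer: (1,4) (2,2) (3,2) (4,2) (5,2) (7,1)

Derivation:
(0,2): no bracket -> illegal
(0,3): no bracket -> illegal
(0,4): no bracket -> illegal
(1,4): flips 1 -> legal
(2,2): flips 1 -> legal
(2,4): no bracket -> illegal
(3,2): flips 1 -> legal
(4,2): flips 1 -> legal
(5,1): no bracket -> illegal
(5,2): flips 1 -> legal
(5,4): no bracket -> illegal
(6,1): no bracket -> illegal
(6,3): no bracket -> illegal
(6,4): no bracket -> illegal
(7,1): flips 2 -> legal
(7,2): no bracket -> illegal
(7,3): no bracket -> illegal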